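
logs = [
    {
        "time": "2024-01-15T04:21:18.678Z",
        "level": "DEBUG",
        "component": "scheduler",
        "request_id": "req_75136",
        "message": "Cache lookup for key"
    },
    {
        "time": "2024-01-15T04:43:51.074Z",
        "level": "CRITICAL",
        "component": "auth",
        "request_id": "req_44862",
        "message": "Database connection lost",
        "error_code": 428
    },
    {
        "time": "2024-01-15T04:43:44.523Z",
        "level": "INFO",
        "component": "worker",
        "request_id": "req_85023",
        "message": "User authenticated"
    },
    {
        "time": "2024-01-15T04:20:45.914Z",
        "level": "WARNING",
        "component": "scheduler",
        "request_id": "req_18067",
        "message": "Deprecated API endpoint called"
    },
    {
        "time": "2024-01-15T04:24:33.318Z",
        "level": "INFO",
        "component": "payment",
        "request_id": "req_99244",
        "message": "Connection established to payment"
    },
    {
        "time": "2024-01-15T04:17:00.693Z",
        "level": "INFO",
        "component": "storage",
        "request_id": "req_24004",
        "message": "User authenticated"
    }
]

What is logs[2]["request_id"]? "req_85023"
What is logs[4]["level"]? "INFO"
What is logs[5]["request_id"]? "req_24004"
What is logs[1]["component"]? "auth"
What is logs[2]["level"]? "INFO"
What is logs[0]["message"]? "Cache lookup for key"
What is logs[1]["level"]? "CRITICAL"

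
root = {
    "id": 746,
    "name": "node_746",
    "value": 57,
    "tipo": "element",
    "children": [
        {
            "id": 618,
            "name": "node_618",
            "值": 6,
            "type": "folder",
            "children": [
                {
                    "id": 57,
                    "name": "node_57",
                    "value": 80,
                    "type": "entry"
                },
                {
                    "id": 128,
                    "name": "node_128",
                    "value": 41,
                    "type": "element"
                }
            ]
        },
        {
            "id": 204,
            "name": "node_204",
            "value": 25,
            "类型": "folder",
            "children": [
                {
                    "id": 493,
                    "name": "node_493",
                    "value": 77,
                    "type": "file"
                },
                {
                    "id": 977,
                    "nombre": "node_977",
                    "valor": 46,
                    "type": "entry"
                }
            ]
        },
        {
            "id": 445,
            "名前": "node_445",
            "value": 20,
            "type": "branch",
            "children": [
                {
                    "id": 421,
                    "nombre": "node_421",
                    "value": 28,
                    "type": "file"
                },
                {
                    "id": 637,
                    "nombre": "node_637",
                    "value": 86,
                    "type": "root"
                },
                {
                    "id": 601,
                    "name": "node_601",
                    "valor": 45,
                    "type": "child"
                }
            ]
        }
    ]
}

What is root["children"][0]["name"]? "node_618"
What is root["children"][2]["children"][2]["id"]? 601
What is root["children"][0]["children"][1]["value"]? 41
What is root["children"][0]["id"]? 618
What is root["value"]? 57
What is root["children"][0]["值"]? 6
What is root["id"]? 746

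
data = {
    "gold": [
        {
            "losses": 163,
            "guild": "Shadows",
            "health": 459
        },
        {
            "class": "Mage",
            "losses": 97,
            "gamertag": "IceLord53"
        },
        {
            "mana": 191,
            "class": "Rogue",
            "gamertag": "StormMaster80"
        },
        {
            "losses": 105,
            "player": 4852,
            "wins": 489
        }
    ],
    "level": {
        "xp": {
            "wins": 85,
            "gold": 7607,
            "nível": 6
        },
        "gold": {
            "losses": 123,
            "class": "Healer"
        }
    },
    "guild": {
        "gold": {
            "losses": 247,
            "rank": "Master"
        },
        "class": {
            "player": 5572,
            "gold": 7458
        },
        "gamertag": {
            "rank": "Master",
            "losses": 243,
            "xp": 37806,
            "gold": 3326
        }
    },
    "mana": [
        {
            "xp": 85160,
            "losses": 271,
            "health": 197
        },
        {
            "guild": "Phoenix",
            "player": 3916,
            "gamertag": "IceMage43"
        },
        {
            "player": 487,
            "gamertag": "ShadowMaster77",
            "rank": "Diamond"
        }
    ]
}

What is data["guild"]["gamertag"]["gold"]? 3326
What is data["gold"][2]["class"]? "Rogue"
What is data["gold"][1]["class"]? "Mage"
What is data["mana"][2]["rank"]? "Diamond"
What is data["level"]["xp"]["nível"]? 6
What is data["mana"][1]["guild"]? "Phoenix"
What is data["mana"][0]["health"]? 197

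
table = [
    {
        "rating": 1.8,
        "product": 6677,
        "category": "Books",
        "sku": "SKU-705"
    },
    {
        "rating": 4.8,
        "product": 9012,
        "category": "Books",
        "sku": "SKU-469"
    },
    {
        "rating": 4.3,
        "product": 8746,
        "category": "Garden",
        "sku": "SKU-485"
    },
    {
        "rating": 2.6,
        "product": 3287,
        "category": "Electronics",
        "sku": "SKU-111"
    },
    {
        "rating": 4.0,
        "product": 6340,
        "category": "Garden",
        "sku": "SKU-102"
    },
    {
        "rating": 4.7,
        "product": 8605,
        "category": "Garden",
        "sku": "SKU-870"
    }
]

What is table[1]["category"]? "Books"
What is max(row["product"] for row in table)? 9012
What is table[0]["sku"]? "SKU-705"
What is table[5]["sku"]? "SKU-870"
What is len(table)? 6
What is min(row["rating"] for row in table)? 1.8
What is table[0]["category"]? "Books"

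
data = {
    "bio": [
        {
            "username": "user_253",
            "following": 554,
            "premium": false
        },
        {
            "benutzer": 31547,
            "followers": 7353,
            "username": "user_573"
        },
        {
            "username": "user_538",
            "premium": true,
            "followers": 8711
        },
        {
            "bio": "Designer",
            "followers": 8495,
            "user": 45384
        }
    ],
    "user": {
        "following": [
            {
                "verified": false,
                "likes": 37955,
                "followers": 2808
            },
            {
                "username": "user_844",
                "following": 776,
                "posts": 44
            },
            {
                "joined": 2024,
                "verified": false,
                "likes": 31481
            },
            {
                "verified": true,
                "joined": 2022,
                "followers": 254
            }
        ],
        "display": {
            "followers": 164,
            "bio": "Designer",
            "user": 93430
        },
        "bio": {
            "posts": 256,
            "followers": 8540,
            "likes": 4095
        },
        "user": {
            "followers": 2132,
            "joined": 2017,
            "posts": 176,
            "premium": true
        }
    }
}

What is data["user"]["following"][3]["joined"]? 2022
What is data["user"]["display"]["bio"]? "Designer"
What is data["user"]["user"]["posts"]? 176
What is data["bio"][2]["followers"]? 8711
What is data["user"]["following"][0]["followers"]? 2808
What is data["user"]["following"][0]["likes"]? 37955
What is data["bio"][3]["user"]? 45384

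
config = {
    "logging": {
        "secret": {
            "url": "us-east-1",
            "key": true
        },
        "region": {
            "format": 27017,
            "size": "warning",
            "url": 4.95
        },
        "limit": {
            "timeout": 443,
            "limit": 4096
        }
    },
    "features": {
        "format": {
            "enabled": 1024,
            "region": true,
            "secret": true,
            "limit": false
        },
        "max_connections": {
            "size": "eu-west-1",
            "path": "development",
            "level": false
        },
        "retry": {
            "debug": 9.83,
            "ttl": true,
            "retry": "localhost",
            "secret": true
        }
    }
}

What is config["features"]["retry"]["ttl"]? True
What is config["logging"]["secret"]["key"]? True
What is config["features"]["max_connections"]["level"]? False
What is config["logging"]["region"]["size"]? "warning"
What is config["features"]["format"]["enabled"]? 1024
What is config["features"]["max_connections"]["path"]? "development"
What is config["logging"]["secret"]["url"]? "us-east-1"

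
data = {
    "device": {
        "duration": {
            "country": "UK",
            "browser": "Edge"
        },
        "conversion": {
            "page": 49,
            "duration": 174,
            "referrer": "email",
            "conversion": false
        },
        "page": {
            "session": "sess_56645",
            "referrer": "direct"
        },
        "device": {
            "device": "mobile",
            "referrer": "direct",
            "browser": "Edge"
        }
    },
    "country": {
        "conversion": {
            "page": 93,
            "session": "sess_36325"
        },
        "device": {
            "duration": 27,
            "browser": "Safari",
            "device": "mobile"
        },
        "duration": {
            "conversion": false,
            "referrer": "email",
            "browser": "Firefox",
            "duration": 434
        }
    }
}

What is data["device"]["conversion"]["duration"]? 174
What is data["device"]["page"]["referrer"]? "direct"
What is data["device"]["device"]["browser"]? "Edge"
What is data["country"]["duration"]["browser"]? "Firefox"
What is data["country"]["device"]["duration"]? 27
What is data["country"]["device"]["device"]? "mobile"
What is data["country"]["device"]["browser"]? "Safari"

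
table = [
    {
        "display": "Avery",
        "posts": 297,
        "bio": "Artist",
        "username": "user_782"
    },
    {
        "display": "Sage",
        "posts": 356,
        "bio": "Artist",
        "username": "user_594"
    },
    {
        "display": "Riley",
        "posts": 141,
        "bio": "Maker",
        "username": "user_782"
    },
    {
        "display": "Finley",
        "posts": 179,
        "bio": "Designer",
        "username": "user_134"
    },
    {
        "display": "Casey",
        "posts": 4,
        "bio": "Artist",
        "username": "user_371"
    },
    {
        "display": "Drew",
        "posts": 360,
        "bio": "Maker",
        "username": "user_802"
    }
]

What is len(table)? 6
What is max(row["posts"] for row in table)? 360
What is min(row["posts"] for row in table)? 4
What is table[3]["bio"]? "Designer"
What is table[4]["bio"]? "Artist"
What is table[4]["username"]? "user_371"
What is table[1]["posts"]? 356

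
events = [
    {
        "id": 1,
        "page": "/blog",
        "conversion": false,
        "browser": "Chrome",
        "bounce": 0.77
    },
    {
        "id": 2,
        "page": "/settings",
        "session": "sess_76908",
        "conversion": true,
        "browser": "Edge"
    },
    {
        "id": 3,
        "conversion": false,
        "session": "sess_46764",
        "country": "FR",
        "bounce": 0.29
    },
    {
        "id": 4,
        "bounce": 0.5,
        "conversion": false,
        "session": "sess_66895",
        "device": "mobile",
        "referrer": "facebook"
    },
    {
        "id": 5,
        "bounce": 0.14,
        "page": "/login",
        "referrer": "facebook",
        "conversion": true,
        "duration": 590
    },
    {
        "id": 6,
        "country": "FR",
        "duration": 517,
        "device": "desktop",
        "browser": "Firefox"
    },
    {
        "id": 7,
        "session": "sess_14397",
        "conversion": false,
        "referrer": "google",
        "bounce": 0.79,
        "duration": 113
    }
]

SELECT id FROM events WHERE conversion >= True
[2, 5]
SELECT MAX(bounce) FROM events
0.79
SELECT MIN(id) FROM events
1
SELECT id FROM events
[1, 2, 3, 4, 5, 6, 7]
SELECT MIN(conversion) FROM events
False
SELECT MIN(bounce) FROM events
0.14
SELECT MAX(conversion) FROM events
True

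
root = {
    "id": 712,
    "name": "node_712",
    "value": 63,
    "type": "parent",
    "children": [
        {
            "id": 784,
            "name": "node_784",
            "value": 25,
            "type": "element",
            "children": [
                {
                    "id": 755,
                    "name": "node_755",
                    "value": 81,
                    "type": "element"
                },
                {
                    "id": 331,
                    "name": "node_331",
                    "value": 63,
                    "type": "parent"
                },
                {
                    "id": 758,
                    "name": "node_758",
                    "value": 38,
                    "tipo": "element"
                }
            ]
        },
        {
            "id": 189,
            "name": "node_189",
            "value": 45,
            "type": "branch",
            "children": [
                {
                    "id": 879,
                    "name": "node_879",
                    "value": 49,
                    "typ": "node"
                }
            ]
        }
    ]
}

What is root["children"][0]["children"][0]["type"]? "element"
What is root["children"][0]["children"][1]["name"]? "node_331"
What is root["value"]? 63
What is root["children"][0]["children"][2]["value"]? 38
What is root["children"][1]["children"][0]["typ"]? "node"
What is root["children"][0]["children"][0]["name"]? "node_755"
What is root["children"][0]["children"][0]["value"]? 81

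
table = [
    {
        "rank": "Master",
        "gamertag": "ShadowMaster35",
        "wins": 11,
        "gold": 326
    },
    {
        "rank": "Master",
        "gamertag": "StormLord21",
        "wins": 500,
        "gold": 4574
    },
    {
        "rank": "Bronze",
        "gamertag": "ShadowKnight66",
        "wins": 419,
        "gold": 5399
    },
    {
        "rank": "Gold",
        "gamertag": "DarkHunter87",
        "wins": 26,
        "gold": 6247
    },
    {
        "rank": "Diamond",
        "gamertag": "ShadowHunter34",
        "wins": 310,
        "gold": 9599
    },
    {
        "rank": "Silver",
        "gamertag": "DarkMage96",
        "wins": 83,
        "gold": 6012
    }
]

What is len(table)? 6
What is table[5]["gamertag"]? "DarkMage96"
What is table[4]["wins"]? 310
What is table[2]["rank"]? "Bronze"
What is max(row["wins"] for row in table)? 500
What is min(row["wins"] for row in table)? 11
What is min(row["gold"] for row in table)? 326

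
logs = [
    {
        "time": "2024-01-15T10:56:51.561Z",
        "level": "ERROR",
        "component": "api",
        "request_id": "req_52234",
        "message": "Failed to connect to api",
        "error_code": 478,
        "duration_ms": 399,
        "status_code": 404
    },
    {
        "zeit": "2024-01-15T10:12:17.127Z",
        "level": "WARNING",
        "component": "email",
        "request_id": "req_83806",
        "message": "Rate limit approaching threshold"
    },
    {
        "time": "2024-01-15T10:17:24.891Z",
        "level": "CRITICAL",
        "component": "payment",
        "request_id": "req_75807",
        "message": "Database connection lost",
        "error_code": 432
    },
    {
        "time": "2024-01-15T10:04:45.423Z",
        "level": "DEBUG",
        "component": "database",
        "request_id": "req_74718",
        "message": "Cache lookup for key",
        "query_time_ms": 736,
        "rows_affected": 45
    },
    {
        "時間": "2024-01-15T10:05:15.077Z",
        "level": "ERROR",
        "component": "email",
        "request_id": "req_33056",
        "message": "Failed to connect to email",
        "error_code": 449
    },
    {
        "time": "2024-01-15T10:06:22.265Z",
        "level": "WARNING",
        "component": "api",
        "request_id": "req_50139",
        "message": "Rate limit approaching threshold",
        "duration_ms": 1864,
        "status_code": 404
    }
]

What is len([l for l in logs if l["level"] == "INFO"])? 0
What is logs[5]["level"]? "WARNING"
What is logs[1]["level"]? "WARNING"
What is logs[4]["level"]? "ERROR"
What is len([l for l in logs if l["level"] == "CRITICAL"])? 1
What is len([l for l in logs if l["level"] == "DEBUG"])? 1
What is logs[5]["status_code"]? 404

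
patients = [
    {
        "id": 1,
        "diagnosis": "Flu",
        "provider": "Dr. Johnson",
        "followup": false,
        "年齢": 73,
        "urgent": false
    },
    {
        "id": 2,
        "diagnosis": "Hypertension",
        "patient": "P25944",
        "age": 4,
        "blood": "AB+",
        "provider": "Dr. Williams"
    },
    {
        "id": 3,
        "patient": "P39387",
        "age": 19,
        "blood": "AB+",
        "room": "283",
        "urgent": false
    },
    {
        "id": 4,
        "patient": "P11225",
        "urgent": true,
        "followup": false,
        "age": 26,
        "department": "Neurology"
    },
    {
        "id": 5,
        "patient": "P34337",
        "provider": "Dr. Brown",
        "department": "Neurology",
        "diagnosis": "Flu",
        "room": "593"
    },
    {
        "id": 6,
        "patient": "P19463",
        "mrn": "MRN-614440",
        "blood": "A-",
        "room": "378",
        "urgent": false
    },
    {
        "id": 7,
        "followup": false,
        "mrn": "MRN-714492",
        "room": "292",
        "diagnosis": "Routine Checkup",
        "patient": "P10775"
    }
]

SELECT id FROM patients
[1, 2, 3, 4, 5, 6, 7]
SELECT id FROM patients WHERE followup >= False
[1, 4, 7]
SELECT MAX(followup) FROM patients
False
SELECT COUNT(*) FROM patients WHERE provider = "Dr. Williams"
1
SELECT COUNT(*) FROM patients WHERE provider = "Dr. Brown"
1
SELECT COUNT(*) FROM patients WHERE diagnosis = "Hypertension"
1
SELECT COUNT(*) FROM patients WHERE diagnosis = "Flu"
2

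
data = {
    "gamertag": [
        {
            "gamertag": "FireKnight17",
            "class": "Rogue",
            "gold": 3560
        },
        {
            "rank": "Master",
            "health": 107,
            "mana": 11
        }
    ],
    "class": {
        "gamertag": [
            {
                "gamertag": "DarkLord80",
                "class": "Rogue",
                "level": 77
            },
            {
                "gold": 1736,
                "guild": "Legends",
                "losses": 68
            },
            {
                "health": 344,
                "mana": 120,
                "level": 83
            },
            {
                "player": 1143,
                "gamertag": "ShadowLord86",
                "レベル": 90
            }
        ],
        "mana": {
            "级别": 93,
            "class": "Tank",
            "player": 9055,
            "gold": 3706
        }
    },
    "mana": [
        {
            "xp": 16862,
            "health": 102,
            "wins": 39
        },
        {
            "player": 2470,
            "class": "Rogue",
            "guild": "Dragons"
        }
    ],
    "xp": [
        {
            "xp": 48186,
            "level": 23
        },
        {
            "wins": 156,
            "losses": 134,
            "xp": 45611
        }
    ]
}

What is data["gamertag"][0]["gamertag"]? "FireKnight17"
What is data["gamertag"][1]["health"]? 107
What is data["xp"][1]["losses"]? 134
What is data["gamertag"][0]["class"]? "Rogue"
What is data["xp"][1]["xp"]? 45611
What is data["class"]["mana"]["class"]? "Tank"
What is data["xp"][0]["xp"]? 48186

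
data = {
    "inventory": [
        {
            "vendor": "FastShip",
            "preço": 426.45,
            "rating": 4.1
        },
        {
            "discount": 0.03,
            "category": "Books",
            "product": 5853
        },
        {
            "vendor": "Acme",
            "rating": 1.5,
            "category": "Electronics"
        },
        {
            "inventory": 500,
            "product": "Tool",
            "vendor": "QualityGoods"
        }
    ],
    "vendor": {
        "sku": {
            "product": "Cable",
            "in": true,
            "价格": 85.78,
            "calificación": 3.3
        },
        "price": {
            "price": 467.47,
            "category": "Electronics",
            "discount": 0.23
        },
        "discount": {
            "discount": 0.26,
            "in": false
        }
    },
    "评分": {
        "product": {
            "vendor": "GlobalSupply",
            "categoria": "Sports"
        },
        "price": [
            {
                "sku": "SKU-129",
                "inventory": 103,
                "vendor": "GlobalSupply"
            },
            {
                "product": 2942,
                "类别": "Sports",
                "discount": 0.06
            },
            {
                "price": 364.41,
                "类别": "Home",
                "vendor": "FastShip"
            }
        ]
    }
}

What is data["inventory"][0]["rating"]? 4.1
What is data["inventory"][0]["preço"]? 426.45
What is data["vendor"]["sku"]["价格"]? 85.78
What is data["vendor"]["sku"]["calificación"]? 3.3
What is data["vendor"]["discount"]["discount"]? 0.26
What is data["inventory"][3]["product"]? "Tool"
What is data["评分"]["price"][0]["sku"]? "SKU-129"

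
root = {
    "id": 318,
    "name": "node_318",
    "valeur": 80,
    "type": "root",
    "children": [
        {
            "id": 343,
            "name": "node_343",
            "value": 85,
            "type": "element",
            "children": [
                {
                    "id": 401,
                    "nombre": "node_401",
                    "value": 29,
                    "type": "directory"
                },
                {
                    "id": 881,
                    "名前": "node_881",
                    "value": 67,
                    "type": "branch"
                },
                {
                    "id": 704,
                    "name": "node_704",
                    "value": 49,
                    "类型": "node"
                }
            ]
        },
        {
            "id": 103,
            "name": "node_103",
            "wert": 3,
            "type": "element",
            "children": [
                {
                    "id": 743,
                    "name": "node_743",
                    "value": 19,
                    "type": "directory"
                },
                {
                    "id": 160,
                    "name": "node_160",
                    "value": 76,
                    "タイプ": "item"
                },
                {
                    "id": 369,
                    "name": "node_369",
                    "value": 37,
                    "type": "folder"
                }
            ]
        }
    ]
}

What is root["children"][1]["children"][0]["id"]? 743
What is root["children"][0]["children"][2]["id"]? 704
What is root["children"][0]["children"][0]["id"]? 401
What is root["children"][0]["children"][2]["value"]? 49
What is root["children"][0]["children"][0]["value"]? 29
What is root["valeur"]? 80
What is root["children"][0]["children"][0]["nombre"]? "node_401"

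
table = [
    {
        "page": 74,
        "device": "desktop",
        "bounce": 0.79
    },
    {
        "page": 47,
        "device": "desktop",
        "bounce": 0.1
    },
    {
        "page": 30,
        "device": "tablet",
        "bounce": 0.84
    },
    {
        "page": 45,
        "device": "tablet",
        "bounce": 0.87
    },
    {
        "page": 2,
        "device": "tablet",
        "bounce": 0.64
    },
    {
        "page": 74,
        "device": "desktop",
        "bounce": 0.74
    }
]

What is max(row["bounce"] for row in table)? 0.87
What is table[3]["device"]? "tablet"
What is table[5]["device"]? "desktop"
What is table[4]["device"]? "tablet"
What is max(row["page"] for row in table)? 74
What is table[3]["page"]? 45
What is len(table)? 6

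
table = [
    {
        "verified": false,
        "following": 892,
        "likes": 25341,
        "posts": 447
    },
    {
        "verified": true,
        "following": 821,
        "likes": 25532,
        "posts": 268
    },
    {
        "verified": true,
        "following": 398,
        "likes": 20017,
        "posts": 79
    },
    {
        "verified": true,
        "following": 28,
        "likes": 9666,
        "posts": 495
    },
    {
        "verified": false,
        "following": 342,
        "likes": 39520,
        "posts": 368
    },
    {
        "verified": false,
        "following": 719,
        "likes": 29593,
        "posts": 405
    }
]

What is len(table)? 6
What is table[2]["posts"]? 79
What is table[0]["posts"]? 447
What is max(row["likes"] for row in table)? 39520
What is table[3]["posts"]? 495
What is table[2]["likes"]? 20017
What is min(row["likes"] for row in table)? 9666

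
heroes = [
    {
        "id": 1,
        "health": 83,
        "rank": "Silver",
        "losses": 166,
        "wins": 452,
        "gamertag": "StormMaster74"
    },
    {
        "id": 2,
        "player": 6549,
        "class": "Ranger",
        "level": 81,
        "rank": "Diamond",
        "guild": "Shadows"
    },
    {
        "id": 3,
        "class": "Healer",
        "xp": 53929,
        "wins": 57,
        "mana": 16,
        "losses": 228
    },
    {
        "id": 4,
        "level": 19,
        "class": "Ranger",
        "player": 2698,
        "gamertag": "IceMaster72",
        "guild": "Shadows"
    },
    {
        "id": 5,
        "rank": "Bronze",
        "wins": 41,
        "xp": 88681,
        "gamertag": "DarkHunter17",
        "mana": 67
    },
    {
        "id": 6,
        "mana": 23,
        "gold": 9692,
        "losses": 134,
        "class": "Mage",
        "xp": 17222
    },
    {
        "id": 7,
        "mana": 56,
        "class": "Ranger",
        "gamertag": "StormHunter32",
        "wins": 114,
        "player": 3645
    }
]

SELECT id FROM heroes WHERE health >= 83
[1]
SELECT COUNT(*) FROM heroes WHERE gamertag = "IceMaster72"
1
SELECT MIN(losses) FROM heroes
134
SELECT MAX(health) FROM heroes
83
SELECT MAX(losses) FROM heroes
228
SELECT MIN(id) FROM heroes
1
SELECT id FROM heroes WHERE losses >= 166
[1, 3]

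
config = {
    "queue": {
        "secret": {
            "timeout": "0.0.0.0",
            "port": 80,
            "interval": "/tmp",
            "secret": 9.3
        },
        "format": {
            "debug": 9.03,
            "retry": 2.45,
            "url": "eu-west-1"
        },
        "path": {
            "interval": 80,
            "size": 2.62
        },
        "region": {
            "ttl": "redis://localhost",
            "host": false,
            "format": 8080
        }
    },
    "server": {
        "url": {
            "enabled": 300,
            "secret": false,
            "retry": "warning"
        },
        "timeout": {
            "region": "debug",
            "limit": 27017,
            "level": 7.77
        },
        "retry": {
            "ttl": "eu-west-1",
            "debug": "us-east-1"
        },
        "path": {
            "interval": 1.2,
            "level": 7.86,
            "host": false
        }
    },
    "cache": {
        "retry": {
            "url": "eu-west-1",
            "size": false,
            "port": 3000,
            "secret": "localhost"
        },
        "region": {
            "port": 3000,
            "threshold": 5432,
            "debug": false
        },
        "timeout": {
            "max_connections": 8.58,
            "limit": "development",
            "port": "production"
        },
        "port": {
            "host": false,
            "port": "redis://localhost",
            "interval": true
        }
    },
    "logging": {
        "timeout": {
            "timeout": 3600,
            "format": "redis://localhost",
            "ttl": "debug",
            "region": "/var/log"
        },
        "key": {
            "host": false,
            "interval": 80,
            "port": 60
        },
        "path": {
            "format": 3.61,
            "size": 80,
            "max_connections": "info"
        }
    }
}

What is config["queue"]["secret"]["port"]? 80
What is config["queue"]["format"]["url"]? "eu-west-1"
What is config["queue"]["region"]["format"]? 8080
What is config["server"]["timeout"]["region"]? "debug"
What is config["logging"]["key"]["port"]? 60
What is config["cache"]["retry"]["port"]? 3000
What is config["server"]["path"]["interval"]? 1.2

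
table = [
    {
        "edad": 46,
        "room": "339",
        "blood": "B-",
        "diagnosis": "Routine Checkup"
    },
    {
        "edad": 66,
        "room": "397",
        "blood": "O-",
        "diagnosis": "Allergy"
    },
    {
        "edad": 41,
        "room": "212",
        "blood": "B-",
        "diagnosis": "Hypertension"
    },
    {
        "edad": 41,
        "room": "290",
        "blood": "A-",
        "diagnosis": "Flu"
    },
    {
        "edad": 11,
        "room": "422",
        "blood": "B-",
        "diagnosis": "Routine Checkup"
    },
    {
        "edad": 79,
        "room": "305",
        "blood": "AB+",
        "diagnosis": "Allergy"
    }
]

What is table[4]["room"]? "422"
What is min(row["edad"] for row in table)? 11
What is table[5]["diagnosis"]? "Allergy"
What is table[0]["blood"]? "B-"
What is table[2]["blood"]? "B-"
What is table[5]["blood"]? "AB+"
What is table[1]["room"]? "397"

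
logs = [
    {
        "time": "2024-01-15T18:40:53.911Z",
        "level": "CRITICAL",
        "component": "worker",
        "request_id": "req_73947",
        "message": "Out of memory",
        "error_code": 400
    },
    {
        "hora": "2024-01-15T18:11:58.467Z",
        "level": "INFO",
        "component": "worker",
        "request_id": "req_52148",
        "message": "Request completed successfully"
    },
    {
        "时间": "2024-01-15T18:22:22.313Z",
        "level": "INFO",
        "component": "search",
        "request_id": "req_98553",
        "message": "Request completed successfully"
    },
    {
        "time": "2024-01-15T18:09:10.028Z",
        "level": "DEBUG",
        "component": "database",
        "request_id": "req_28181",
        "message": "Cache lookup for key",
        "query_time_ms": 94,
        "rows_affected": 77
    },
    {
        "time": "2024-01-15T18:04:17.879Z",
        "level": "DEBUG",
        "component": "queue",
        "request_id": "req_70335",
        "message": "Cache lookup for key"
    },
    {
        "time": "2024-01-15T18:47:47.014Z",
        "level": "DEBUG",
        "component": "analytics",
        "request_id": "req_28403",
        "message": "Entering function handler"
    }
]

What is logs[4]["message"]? "Cache lookup for key"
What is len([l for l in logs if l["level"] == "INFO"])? 2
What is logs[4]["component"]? "queue"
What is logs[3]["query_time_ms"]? 94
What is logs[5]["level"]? "DEBUG"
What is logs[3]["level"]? "DEBUG"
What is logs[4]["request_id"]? "req_70335"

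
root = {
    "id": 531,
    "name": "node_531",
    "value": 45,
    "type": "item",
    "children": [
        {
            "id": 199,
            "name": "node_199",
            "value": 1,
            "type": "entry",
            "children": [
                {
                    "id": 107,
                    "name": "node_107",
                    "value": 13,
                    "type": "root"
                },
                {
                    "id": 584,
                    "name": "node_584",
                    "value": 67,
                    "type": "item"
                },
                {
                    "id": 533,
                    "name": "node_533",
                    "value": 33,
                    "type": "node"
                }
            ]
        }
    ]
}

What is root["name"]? "node_531"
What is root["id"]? 531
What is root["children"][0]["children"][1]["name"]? "node_584"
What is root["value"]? 45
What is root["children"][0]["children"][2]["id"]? 533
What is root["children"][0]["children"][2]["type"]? "node"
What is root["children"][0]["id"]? 199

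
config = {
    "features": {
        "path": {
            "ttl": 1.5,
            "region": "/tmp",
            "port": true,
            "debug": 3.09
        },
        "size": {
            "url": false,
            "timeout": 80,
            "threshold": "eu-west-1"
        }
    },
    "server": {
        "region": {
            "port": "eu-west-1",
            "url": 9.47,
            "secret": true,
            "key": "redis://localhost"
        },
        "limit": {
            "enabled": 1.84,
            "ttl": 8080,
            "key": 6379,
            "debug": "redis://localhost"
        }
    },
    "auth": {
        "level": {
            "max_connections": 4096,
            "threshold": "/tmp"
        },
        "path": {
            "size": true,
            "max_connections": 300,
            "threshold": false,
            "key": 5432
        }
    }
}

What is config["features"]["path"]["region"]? "/tmp"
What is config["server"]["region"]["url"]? 9.47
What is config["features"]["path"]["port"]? True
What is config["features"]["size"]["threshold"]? "eu-west-1"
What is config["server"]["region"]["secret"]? True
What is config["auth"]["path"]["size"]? True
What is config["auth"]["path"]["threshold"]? False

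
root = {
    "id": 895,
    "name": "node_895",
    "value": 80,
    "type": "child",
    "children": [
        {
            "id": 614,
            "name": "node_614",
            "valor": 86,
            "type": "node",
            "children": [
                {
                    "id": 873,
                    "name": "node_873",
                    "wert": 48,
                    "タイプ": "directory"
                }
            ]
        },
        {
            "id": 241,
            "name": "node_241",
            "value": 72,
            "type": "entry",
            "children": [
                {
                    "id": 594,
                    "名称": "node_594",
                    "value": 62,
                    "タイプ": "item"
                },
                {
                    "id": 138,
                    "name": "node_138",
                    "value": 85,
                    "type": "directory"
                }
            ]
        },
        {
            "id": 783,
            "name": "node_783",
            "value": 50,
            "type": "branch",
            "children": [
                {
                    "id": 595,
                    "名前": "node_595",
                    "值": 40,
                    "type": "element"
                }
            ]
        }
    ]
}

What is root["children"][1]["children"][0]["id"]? 594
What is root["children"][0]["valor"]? 86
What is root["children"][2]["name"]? "node_783"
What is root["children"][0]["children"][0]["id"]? 873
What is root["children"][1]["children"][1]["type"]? "directory"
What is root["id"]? 895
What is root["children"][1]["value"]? 72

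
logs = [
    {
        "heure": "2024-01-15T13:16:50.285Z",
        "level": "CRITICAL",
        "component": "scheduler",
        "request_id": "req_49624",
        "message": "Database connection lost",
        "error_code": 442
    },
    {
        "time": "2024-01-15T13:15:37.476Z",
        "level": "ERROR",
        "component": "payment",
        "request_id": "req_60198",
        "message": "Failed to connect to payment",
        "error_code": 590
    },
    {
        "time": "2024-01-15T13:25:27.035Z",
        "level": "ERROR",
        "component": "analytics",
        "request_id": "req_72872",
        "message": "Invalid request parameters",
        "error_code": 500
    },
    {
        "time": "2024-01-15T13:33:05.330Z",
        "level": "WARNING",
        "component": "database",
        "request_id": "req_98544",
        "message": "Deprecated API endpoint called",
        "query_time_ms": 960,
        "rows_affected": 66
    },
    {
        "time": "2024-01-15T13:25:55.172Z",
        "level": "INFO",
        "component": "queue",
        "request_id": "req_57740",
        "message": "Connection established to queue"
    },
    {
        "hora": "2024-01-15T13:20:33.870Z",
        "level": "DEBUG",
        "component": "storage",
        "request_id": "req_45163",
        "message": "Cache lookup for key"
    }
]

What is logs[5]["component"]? "storage"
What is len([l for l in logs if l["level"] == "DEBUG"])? 1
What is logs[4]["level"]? "INFO"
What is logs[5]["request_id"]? "req_45163"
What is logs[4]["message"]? "Connection established to queue"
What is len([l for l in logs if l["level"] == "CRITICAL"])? 1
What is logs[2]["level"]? "ERROR"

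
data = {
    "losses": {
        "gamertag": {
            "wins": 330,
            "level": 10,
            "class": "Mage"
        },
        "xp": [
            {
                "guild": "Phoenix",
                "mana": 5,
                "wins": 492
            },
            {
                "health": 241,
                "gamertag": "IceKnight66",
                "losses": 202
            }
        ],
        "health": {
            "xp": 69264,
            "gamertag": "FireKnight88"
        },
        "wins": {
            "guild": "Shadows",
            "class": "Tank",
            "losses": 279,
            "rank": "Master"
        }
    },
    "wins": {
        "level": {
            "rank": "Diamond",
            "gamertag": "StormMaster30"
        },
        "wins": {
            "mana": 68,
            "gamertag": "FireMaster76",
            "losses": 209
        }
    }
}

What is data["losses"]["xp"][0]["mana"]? 5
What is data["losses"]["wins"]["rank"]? "Master"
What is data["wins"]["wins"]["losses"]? 209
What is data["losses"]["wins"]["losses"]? 279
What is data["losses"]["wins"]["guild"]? "Shadows"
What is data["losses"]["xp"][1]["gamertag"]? "IceKnight66"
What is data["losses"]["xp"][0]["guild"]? "Phoenix"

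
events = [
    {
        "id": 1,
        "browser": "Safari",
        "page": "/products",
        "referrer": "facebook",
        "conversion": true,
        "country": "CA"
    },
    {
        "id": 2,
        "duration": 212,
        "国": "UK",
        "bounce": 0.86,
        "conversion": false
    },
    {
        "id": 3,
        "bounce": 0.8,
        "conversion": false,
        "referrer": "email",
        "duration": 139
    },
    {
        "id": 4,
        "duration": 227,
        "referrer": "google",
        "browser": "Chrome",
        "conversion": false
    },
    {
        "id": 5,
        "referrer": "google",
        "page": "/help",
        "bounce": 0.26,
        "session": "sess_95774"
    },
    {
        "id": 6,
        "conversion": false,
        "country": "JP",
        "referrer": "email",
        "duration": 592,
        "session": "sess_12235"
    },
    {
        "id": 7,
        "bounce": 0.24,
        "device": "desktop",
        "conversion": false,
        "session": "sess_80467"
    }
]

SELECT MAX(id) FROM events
7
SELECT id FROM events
[1, 2, 3, 4, 5, 6, 7]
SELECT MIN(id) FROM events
1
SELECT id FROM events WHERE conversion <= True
[1, 2, 3, 4, 6, 7]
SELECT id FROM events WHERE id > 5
[6, 7]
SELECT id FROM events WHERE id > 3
[4, 5, 6, 7]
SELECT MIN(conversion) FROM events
False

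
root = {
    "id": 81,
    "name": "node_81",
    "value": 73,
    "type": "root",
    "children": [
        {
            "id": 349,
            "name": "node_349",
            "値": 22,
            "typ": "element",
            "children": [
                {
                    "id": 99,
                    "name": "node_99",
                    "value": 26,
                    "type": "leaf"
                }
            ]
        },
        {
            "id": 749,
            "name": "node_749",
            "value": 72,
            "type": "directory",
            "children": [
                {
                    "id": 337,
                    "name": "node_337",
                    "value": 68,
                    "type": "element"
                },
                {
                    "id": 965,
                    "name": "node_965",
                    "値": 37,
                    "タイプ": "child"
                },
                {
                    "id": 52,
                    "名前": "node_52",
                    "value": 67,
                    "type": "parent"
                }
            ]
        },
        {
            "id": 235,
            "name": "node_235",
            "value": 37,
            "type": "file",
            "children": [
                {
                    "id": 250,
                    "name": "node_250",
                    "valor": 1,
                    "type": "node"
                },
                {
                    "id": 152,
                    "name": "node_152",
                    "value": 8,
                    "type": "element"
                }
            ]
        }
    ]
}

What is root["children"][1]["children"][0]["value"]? 68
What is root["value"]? 73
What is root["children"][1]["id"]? 749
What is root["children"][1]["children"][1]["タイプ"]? "child"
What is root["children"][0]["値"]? 22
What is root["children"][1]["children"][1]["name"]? "node_965"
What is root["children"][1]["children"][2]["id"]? 52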